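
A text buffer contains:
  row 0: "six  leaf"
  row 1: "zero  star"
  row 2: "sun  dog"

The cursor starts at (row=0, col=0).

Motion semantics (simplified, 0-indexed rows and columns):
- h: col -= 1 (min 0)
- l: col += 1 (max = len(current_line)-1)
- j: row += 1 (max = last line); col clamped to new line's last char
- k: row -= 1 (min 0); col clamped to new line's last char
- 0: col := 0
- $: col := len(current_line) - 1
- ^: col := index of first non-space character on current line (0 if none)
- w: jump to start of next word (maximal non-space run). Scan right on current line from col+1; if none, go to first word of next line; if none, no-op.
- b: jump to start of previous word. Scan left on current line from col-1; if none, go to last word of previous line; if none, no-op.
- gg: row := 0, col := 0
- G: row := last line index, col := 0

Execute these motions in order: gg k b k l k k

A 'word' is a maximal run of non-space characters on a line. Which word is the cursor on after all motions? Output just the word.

Answer: six

Derivation:
After 1 (gg): row=0 col=0 char='s'
After 2 (k): row=0 col=0 char='s'
After 3 (b): row=0 col=0 char='s'
After 4 (k): row=0 col=0 char='s'
After 5 (l): row=0 col=1 char='i'
After 6 (k): row=0 col=1 char='i'
After 7 (k): row=0 col=1 char='i'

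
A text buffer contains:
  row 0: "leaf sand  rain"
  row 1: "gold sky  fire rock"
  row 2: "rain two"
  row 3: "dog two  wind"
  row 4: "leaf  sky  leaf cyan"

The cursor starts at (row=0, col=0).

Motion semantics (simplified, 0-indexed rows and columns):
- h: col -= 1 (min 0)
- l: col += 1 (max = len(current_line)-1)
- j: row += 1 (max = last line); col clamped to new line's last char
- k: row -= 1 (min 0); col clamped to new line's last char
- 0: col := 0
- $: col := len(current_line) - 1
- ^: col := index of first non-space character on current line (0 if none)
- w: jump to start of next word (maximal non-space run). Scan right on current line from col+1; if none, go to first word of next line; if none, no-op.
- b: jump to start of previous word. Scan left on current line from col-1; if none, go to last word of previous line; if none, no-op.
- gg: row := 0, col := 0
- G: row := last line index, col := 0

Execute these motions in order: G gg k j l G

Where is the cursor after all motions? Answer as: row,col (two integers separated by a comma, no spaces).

Answer: 4,0

Derivation:
After 1 (G): row=4 col=0 char='l'
After 2 (gg): row=0 col=0 char='l'
After 3 (k): row=0 col=0 char='l'
After 4 (j): row=1 col=0 char='g'
After 5 (l): row=1 col=1 char='o'
After 6 (G): row=4 col=0 char='l'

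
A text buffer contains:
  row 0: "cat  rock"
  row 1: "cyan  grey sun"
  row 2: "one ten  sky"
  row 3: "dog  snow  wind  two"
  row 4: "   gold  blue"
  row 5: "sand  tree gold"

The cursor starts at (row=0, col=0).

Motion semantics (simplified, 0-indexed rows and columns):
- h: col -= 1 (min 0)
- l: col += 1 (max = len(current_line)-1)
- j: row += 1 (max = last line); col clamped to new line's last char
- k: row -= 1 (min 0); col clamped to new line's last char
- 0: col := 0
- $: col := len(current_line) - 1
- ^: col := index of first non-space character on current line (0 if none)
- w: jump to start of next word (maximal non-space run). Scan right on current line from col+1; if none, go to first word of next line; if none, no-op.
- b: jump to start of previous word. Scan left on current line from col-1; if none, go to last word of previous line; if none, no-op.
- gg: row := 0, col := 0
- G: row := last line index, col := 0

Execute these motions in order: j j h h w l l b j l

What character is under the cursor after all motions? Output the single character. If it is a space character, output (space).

Answer: s

Derivation:
After 1 (j): row=1 col=0 char='c'
After 2 (j): row=2 col=0 char='o'
After 3 (h): row=2 col=0 char='o'
After 4 (h): row=2 col=0 char='o'
After 5 (w): row=2 col=4 char='t'
After 6 (l): row=2 col=5 char='e'
After 7 (l): row=2 col=6 char='n'
After 8 (b): row=2 col=4 char='t'
After 9 (j): row=3 col=4 char='_'
After 10 (l): row=3 col=5 char='s'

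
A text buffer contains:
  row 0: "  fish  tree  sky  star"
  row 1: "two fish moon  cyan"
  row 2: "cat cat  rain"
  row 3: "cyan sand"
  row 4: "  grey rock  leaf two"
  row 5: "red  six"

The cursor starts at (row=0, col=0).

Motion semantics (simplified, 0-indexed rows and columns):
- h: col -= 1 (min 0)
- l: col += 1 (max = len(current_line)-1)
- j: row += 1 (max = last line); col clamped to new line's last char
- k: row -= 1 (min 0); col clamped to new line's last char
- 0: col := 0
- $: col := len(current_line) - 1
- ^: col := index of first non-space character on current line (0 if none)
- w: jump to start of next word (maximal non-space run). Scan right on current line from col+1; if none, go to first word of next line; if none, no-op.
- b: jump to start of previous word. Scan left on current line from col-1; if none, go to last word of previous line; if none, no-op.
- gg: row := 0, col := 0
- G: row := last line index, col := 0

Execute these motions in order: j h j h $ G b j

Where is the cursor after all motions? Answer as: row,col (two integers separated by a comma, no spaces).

Answer: 5,7

Derivation:
After 1 (j): row=1 col=0 char='t'
After 2 (h): row=1 col=0 char='t'
After 3 (j): row=2 col=0 char='c'
After 4 (h): row=2 col=0 char='c'
After 5 ($): row=2 col=12 char='n'
After 6 (G): row=5 col=0 char='r'
After 7 (b): row=4 col=18 char='t'
After 8 (j): row=5 col=7 char='x'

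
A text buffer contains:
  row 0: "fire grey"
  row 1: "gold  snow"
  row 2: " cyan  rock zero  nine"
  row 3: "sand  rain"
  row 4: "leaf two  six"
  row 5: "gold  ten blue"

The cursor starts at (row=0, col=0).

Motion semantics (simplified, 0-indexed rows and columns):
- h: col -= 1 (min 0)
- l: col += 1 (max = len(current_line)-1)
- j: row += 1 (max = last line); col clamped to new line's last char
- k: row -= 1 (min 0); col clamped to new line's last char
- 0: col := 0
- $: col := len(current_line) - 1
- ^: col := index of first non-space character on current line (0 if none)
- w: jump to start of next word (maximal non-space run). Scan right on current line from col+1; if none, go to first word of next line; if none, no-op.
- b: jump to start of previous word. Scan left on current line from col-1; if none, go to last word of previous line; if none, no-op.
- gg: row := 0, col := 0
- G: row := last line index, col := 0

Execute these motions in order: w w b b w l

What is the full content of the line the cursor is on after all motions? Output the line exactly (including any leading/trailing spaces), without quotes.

After 1 (w): row=0 col=5 char='g'
After 2 (w): row=1 col=0 char='g'
After 3 (b): row=0 col=5 char='g'
After 4 (b): row=0 col=0 char='f'
After 5 (w): row=0 col=5 char='g'
After 6 (l): row=0 col=6 char='r'

Answer: fire grey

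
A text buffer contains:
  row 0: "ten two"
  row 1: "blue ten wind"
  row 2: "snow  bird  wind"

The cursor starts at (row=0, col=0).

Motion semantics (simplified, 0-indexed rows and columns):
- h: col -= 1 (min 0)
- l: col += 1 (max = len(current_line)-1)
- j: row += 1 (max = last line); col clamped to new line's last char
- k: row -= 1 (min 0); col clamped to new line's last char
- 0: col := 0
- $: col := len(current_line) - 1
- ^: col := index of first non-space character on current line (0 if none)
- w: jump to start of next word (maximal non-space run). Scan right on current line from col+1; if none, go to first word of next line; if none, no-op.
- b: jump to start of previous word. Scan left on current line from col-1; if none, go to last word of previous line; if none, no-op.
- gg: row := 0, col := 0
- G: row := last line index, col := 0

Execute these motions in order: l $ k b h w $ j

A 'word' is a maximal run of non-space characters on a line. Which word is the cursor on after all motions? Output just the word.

Answer: ten

Derivation:
After 1 (l): row=0 col=1 char='e'
After 2 ($): row=0 col=6 char='o'
After 3 (k): row=0 col=6 char='o'
After 4 (b): row=0 col=4 char='t'
After 5 (h): row=0 col=3 char='_'
After 6 (w): row=0 col=4 char='t'
After 7 ($): row=0 col=6 char='o'
After 8 (j): row=1 col=6 char='e'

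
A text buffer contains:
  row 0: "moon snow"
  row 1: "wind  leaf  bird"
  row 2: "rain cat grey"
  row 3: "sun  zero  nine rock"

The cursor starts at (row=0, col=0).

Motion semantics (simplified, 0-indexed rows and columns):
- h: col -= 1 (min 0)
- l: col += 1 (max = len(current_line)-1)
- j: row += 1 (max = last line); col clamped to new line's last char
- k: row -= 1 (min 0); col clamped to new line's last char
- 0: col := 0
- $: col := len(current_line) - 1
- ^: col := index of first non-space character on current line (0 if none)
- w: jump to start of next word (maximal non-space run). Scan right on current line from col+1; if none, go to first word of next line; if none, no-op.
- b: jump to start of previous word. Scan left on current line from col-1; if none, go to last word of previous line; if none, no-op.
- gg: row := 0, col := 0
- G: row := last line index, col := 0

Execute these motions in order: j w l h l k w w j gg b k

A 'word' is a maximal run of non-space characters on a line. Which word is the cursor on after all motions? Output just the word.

After 1 (j): row=1 col=0 char='w'
After 2 (w): row=1 col=6 char='l'
After 3 (l): row=1 col=7 char='e'
After 4 (h): row=1 col=6 char='l'
After 5 (l): row=1 col=7 char='e'
After 6 (k): row=0 col=7 char='o'
After 7 (w): row=1 col=0 char='w'
After 8 (w): row=1 col=6 char='l'
After 9 (j): row=2 col=6 char='a'
After 10 (gg): row=0 col=0 char='m'
After 11 (b): row=0 col=0 char='m'
After 12 (k): row=0 col=0 char='m'

Answer: moon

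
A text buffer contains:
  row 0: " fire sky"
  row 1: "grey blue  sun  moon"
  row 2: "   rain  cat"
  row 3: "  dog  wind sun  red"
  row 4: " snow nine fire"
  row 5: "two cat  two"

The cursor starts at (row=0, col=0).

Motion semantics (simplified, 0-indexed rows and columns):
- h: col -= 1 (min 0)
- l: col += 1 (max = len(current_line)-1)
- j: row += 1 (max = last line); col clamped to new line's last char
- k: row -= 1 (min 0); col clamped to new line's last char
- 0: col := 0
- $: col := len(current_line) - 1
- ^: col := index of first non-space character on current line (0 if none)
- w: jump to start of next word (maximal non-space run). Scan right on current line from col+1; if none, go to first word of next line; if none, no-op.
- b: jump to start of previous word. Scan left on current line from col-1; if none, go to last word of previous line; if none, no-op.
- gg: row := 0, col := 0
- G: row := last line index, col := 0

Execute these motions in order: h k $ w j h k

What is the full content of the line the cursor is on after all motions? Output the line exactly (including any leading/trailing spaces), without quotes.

Answer: grey blue  sun  moon

Derivation:
After 1 (h): row=0 col=0 char='_'
After 2 (k): row=0 col=0 char='_'
After 3 ($): row=0 col=8 char='y'
After 4 (w): row=1 col=0 char='g'
After 5 (j): row=2 col=0 char='_'
After 6 (h): row=2 col=0 char='_'
After 7 (k): row=1 col=0 char='g'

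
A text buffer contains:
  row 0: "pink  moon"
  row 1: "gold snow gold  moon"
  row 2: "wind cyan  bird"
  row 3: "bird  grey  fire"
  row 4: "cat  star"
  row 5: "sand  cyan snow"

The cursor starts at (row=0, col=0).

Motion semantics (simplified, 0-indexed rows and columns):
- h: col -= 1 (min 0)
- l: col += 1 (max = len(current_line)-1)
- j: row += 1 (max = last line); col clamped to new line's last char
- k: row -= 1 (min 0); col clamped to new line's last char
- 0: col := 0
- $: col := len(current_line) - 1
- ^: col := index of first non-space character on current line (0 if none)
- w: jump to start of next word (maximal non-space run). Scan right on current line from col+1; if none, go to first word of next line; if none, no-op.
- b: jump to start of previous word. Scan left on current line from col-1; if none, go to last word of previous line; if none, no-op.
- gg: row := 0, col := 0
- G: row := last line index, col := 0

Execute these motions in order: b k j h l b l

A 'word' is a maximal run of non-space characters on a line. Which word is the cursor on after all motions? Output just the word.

After 1 (b): row=0 col=0 char='p'
After 2 (k): row=0 col=0 char='p'
After 3 (j): row=1 col=0 char='g'
After 4 (h): row=1 col=0 char='g'
After 5 (l): row=1 col=1 char='o'
After 6 (b): row=1 col=0 char='g'
After 7 (l): row=1 col=1 char='o'

Answer: gold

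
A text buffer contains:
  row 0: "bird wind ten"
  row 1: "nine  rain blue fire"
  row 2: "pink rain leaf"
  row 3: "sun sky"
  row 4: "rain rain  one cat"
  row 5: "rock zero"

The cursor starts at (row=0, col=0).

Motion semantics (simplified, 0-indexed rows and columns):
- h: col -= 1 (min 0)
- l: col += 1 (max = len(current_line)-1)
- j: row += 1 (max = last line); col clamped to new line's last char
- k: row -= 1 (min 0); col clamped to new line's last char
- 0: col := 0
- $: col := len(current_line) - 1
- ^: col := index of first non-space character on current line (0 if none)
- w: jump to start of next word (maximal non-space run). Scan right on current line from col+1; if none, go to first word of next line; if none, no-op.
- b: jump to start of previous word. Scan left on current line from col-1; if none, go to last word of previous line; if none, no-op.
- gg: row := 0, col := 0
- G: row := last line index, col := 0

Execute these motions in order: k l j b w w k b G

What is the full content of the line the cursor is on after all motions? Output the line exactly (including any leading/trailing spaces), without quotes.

Answer: rock zero

Derivation:
After 1 (k): row=0 col=0 char='b'
After 2 (l): row=0 col=1 char='i'
After 3 (j): row=1 col=1 char='i'
After 4 (b): row=1 col=0 char='n'
After 5 (w): row=1 col=6 char='r'
After 6 (w): row=1 col=11 char='b'
After 7 (k): row=0 col=11 char='e'
After 8 (b): row=0 col=10 char='t'
After 9 (G): row=5 col=0 char='r'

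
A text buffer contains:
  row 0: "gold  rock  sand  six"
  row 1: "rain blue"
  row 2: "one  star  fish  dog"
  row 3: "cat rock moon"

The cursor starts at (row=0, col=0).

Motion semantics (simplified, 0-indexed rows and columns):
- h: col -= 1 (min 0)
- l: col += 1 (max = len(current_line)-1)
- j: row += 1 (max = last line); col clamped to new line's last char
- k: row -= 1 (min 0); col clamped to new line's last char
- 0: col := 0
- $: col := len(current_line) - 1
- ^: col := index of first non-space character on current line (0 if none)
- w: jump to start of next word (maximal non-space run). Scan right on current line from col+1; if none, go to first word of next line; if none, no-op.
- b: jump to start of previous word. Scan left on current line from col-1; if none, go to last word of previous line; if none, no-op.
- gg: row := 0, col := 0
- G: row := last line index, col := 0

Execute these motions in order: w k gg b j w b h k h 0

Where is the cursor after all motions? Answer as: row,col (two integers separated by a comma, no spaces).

After 1 (w): row=0 col=6 char='r'
After 2 (k): row=0 col=6 char='r'
After 3 (gg): row=0 col=0 char='g'
After 4 (b): row=0 col=0 char='g'
After 5 (j): row=1 col=0 char='r'
After 6 (w): row=1 col=5 char='b'
After 7 (b): row=1 col=0 char='r'
After 8 (h): row=1 col=0 char='r'
After 9 (k): row=0 col=0 char='g'
After 10 (h): row=0 col=0 char='g'
After 11 (0): row=0 col=0 char='g'

Answer: 0,0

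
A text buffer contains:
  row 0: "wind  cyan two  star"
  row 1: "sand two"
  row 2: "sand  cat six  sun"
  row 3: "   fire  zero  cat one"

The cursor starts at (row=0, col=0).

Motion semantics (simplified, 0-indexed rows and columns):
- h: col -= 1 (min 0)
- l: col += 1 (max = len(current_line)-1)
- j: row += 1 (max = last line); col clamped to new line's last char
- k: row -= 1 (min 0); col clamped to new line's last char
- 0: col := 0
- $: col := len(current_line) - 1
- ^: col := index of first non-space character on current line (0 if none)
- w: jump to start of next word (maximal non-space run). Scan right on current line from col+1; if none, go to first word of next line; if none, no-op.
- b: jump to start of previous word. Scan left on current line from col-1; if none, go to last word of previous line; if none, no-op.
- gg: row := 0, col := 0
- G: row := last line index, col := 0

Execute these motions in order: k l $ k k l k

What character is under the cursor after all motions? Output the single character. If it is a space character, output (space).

After 1 (k): row=0 col=0 char='w'
After 2 (l): row=0 col=1 char='i'
After 3 ($): row=0 col=19 char='r'
After 4 (k): row=0 col=19 char='r'
After 5 (k): row=0 col=19 char='r'
After 6 (l): row=0 col=19 char='r'
After 7 (k): row=0 col=19 char='r'

Answer: r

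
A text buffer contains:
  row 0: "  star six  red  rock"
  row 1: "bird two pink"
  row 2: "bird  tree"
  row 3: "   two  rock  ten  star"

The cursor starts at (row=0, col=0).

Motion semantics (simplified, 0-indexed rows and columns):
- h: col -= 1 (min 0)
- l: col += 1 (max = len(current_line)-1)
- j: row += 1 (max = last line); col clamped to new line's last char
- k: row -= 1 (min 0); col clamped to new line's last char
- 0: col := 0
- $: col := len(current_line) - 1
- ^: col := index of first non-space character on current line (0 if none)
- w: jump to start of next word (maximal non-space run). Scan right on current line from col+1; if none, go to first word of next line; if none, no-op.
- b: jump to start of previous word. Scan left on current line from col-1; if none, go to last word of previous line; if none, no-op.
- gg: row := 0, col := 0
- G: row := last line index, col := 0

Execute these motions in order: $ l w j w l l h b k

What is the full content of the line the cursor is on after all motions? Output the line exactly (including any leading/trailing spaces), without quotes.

After 1 ($): row=0 col=20 char='k'
After 2 (l): row=0 col=20 char='k'
After 3 (w): row=1 col=0 char='b'
After 4 (j): row=2 col=0 char='b'
After 5 (w): row=2 col=6 char='t'
After 6 (l): row=2 col=7 char='r'
After 7 (l): row=2 col=8 char='e'
After 8 (h): row=2 col=7 char='r'
After 9 (b): row=2 col=6 char='t'
After 10 (k): row=1 col=6 char='w'

Answer: bird two pink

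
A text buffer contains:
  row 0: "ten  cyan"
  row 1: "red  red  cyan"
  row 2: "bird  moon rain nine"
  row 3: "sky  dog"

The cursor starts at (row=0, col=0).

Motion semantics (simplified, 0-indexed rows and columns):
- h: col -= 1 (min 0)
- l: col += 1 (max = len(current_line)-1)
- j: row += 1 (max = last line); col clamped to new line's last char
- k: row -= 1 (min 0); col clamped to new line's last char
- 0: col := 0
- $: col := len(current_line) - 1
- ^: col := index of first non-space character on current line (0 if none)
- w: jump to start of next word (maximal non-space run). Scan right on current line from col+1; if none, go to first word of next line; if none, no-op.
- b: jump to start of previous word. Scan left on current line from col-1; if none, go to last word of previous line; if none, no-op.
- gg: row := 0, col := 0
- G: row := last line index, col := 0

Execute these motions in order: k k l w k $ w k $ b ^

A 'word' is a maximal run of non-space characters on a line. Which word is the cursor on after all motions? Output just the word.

Answer: ten

Derivation:
After 1 (k): row=0 col=0 char='t'
After 2 (k): row=0 col=0 char='t'
After 3 (l): row=0 col=1 char='e'
After 4 (w): row=0 col=5 char='c'
After 5 (k): row=0 col=5 char='c'
After 6 ($): row=0 col=8 char='n'
After 7 (w): row=1 col=0 char='r'
After 8 (k): row=0 col=0 char='t'
After 9 ($): row=0 col=8 char='n'
After 10 (b): row=0 col=5 char='c'
After 11 (^): row=0 col=0 char='t'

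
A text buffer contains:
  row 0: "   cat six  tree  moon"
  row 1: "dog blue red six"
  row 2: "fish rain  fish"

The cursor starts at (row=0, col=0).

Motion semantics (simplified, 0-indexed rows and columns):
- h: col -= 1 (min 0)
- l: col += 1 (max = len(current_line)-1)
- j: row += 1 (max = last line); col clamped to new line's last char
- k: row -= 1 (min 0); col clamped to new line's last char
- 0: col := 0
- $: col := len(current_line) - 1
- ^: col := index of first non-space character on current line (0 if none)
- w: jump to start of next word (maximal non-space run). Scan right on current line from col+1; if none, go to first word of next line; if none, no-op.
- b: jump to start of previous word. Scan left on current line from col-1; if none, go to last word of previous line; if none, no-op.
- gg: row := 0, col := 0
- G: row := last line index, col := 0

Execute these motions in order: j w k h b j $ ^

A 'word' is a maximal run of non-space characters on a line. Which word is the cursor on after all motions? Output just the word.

Answer: dog

Derivation:
After 1 (j): row=1 col=0 char='d'
After 2 (w): row=1 col=4 char='b'
After 3 (k): row=0 col=4 char='a'
After 4 (h): row=0 col=3 char='c'
After 5 (b): row=0 col=3 char='c'
After 6 (j): row=1 col=3 char='_'
After 7 ($): row=1 col=15 char='x'
After 8 (^): row=1 col=0 char='d'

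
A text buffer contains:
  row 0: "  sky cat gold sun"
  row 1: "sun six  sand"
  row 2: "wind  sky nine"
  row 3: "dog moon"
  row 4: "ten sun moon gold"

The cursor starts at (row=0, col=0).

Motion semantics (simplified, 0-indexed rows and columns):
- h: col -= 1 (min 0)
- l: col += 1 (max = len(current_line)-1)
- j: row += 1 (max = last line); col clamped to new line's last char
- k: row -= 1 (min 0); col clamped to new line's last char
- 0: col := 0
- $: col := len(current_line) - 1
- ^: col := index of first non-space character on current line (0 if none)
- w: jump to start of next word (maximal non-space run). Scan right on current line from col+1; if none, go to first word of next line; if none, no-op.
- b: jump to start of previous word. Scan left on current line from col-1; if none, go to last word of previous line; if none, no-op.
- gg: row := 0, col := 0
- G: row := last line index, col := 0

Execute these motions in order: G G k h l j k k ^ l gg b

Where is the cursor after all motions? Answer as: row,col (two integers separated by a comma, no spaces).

After 1 (G): row=4 col=0 char='t'
After 2 (G): row=4 col=0 char='t'
After 3 (k): row=3 col=0 char='d'
After 4 (h): row=3 col=0 char='d'
After 5 (l): row=3 col=1 char='o'
After 6 (j): row=4 col=1 char='e'
After 7 (k): row=3 col=1 char='o'
After 8 (k): row=2 col=1 char='i'
After 9 (^): row=2 col=0 char='w'
After 10 (l): row=2 col=1 char='i'
After 11 (gg): row=0 col=0 char='_'
After 12 (b): row=0 col=0 char='_'

Answer: 0,0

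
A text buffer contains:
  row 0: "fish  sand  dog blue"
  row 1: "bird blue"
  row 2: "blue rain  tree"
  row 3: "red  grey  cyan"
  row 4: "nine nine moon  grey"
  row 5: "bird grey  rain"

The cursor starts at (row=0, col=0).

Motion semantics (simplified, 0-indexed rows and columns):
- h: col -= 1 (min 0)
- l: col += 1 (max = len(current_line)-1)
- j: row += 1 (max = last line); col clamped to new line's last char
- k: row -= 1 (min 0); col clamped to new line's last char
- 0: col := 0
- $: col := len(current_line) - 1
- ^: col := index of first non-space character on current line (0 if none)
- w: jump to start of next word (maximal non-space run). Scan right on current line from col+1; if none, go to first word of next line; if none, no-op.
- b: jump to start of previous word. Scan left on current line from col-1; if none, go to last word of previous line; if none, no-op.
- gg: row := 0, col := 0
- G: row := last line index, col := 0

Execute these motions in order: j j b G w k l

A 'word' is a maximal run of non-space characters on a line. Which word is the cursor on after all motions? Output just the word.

After 1 (j): row=1 col=0 char='b'
After 2 (j): row=2 col=0 char='b'
After 3 (b): row=1 col=5 char='b'
After 4 (G): row=5 col=0 char='b'
After 5 (w): row=5 col=5 char='g'
After 6 (k): row=4 col=5 char='n'
After 7 (l): row=4 col=6 char='i'

Answer: nine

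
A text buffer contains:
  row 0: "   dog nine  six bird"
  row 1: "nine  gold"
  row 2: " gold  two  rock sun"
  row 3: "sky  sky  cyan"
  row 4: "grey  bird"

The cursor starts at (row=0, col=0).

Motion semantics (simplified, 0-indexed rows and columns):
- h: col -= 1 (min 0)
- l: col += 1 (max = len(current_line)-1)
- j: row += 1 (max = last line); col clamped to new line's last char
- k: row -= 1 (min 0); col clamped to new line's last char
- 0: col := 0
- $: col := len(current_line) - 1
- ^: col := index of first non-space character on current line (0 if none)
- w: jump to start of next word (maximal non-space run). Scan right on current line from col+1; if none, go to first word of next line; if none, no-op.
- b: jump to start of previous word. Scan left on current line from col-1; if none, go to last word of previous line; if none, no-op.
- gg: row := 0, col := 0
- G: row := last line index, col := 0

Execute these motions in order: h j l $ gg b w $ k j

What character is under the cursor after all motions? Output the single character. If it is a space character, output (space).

After 1 (h): row=0 col=0 char='_'
After 2 (j): row=1 col=0 char='n'
After 3 (l): row=1 col=1 char='i'
After 4 ($): row=1 col=9 char='d'
After 5 (gg): row=0 col=0 char='_'
After 6 (b): row=0 col=0 char='_'
After 7 (w): row=0 col=3 char='d'
After 8 ($): row=0 col=20 char='d'
After 9 (k): row=0 col=20 char='d'
After 10 (j): row=1 col=9 char='d'

Answer: d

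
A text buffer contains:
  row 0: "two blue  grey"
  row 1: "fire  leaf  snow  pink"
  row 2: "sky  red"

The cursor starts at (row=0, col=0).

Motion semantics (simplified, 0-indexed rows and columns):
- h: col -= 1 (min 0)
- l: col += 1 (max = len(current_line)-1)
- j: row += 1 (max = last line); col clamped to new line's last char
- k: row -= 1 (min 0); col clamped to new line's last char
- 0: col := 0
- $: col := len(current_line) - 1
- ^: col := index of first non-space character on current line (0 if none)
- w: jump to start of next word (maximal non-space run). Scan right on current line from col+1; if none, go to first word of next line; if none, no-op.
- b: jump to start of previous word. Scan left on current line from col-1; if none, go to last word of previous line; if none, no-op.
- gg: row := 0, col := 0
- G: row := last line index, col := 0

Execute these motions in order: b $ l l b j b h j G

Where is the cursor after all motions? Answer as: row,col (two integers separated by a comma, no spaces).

Answer: 2,0

Derivation:
After 1 (b): row=0 col=0 char='t'
After 2 ($): row=0 col=13 char='y'
After 3 (l): row=0 col=13 char='y'
After 4 (l): row=0 col=13 char='y'
After 5 (b): row=0 col=10 char='g'
After 6 (j): row=1 col=10 char='_'
After 7 (b): row=1 col=6 char='l'
After 8 (h): row=1 col=5 char='_'
After 9 (j): row=2 col=5 char='r'
After 10 (G): row=2 col=0 char='s'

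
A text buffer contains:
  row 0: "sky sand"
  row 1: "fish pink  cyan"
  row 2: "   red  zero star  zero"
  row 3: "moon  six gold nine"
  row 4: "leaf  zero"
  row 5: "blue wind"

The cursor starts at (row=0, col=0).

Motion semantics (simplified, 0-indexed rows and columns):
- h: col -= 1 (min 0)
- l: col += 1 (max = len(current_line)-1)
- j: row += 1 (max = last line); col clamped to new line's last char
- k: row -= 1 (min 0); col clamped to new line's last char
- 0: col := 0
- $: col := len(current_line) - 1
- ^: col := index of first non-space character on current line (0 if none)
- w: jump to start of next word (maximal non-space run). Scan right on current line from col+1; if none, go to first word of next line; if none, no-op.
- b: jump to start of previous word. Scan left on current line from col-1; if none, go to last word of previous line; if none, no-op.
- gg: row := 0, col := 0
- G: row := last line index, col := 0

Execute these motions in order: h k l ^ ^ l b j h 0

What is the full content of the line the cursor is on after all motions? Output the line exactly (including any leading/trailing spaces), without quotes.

Answer: fish pink  cyan

Derivation:
After 1 (h): row=0 col=0 char='s'
After 2 (k): row=0 col=0 char='s'
After 3 (l): row=0 col=1 char='k'
After 4 (^): row=0 col=0 char='s'
After 5 (^): row=0 col=0 char='s'
After 6 (l): row=0 col=1 char='k'
After 7 (b): row=0 col=0 char='s'
After 8 (j): row=1 col=0 char='f'
After 9 (h): row=1 col=0 char='f'
After 10 (0): row=1 col=0 char='f'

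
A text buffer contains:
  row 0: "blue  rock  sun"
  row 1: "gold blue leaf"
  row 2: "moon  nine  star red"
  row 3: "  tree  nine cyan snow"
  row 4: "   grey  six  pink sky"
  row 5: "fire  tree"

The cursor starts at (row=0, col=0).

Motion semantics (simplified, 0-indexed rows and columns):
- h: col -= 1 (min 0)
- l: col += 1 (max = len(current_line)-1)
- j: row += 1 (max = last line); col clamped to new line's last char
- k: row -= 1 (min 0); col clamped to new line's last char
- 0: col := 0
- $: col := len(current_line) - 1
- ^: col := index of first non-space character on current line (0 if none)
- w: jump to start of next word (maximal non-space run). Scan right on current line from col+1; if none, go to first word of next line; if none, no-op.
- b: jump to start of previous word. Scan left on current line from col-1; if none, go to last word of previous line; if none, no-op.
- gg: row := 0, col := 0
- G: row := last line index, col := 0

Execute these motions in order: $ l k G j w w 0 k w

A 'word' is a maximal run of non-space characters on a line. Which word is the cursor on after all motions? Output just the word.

Answer: grey

Derivation:
After 1 ($): row=0 col=14 char='n'
After 2 (l): row=0 col=14 char='n'
After 3 (k): row=0 col=14 char='n'
After 4 (G): row=5 col=0 char='f'
After 5 (j): row=5 col=0 char='f'
After 6 (w): row=5 col=6 char='t'
After 7 (w): row=5 col=6 char='t'
After 8 (0): row=5 col=0 char='f'
After 9 (k): row=4 col=0 char='_'
After 10 (w): row=4 col=3 char='g'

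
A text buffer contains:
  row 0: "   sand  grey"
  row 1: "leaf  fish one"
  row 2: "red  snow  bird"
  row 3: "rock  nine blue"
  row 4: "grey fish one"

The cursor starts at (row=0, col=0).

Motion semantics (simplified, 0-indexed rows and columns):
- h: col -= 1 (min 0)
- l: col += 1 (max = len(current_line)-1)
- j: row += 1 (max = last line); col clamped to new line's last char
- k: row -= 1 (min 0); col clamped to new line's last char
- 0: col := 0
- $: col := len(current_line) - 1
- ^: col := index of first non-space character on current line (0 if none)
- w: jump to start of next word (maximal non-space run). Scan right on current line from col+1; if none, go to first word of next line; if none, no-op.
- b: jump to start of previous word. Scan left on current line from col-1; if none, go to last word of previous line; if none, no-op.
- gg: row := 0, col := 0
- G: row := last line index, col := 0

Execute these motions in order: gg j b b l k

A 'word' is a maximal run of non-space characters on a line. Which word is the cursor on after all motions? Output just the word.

After 1 (gg): row=0 col=0 char='_'
After 2 (j): row=1 col=0 char='l'
After 3 (b): row=0 col=9 char='g'
After 4 (b): row=0 col=3 char='s'
After 5 (l): row=0 col=4 char='a'
After 6 (k): row=0 col=4 char='a'

Answer: sand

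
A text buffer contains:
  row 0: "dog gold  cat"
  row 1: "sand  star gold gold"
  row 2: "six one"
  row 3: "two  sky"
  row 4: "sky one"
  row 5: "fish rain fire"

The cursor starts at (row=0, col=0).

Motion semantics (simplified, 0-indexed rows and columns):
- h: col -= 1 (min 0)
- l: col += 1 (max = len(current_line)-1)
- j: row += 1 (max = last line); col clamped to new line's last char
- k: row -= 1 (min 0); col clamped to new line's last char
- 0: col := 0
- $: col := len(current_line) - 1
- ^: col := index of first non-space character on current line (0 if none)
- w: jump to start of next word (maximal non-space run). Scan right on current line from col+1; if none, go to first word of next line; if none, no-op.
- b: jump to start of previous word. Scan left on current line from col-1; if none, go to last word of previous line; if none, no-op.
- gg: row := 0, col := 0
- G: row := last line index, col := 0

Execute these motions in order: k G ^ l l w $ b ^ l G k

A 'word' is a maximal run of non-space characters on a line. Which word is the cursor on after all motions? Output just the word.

After 1 (k): row=0 col=0 char='d'
After 2 (G): row=5 col=0 char='f'
After 3 (^): row=5 col=0 char='f'
After 4 (l): row=5 col=1 char='i'
After 5 (l): row=5 col=2 char='s'
After 6 (w): row=5 col=5 char='r'
After 7 ($): row=5 col=13 char='e'
After 8 (b): row=5 col=10 char='f'
After 9 (^): row=5 col=0 char='f'
After 10 (l): row=5 col=1 char='i'
After 11 (G): row=5 col=0 char='f'
After 12 (k): row=4 col=0 char='s'

Answer: sky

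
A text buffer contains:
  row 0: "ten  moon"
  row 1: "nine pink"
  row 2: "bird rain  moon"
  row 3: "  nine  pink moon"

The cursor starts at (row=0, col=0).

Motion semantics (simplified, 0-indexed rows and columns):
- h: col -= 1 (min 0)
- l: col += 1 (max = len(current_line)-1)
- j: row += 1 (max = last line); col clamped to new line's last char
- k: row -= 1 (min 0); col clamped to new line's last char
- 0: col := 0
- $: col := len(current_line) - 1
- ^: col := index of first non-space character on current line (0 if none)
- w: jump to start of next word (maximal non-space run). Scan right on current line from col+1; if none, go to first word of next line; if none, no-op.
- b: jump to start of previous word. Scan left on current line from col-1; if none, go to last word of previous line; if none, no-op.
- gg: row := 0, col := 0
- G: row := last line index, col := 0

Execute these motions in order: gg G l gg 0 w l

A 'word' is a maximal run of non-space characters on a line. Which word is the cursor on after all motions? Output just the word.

Answer: moon

Derivation:
After 1 (gg): row=0 col=0 char='t'
After 2 (G): row=3 col=0 char='_'
After 3 (l): row=3 col=1 char='_'
After 4 (gg): row=0 col=0 char='t'
After 5 (0): row=0 col=0 char='t'
After 6 (w): row=0 col=5 char='m'
After 7 (l): row=0 col=6 char='o'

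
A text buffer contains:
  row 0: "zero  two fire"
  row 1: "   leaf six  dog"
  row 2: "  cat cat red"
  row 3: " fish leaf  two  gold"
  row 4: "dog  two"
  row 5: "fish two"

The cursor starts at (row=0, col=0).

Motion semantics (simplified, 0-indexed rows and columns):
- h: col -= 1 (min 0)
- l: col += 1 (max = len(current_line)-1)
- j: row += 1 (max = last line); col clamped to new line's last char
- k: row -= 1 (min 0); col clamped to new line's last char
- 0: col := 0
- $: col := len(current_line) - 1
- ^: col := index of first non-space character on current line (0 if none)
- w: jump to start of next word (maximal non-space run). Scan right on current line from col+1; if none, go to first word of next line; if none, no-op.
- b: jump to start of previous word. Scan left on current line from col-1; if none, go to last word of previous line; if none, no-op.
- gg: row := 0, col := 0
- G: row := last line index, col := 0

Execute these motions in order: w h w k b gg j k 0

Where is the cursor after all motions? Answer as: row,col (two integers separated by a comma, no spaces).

Answer: 0,0

Derivation:
After 1 (w): row=0 col=6 char='t'
After 2 (h): row=0 col=5 char='_'
After 3 (w): row=0 col=6 char='t'
After 4 (k): row=0 col=6 char='t'
After 5 (b): row=0 col=0 char='z'
After 6 (gg): row=0 col=0 char='z'
After 7 (j): row=1 col=0 char='_'
After 8 (k): row=0 col=0 char='z'
After 9 (0): row=0 col=0 char='z'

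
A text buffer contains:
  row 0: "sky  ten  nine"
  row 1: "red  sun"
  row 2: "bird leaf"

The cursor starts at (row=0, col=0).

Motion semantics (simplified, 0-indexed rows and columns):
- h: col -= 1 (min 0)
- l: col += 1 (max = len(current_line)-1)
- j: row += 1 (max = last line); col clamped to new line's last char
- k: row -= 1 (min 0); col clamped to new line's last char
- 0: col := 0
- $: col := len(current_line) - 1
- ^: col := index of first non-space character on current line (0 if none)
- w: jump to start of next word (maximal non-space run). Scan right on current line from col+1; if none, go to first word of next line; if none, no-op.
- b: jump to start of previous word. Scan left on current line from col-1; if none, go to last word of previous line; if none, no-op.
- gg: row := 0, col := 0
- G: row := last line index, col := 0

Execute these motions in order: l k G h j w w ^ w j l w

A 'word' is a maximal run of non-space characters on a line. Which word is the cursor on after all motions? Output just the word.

After 1 (l): row=0 col=1 char='k'
After 2 (k): row=0 col=1 char='k'
After 3 (G): row=2 col=0 char='b'
After 4 (h): row=2 col=0 char='b'
After 5 (j): row=2 col=0 char='b'
After 6 (w): row=2 col=5 char='l'
After 7 (w): row=2 col=5 char='l'
After 8 (^): row=2 col=0 char='b'
After 9 (w): row=2 col=5 char='l'
After 10 (j): row=2 col=5 char='l'
After 11 (l): row=2 col=6 char='e'
After 12 (w): row=2 col=6 char='e'

Answer: leaf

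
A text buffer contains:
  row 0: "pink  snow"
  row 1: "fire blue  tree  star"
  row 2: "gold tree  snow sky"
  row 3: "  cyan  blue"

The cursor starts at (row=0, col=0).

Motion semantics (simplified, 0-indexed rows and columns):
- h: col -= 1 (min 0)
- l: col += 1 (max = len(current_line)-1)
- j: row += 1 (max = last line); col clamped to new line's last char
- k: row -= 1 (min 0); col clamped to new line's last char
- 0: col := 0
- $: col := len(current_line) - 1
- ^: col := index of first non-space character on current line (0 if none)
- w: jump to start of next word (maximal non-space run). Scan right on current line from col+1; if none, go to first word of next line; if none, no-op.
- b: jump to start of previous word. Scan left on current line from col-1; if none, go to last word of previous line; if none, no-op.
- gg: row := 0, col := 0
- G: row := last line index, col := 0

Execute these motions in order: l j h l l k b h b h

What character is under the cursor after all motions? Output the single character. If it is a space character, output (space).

After 1 (l): row=0 col=1 char='i'
After 2 (j): row=1 col=1 char='i'
After 3 (h): row=1 col=0 char='f'
After 4 (l): row=1 col=1 char='i'
After 5 (l): row=1 col=2 char='r'
After 6 (k): row=0 col=2 char='n'
After 7 (b): row=0 col=0 char='p'
After 8 (h): row=0 col=0 char='p'
After 9 (b): row=0 col=0 char='p'
After 10 (h): row=0 col=0 char='p'

Answer: p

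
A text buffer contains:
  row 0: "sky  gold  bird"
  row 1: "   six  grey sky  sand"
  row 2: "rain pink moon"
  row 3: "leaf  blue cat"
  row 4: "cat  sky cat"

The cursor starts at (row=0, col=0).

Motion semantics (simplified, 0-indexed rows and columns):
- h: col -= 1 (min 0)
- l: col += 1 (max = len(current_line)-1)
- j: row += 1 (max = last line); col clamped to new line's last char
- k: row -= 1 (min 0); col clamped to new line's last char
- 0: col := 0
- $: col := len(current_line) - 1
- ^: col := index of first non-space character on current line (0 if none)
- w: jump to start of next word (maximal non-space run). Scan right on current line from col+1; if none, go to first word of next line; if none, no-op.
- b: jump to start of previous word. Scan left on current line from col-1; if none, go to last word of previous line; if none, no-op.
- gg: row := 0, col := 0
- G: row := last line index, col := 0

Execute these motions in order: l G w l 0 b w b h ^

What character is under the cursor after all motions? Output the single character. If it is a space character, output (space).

After 1 (l): row=0 col=1 char='k'
After 2 (G): row=4 col=0 char='c'
After 3 (w): row=4 col=5 char='s'
After 4 (l): row=4 col=6 char='k'
After 5 (0): row=4 col=0 char='c'
After 6 (b): row=3 col=11 char='c'
After 7 (w): row=4 col=0 char='c'
After 8 (b): row=3 col=11 char='c'
After 9 (h): row=3 col=10 char='_'
After 10 (^): row=3 col=0 char='l'

Answer: l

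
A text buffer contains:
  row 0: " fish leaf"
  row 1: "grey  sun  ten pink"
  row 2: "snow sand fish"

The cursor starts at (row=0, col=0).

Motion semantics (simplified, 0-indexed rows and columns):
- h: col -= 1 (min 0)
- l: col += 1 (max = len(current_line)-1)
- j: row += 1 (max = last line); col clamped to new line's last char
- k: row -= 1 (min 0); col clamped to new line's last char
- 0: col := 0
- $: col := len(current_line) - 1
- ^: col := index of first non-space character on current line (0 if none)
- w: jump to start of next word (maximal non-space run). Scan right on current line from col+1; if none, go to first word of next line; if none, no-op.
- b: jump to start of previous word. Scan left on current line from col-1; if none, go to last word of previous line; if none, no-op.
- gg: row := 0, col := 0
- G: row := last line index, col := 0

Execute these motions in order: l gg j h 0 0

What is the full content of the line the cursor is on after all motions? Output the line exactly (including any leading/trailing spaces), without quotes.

Answer: grey  sun  ten pink

Derivation:
After 1 (l): row=0 col=1 char='f'
After 2 (gg): row=0 col=0 char='_'
After 3 (j): row=1 col=0 char='g'
After 4 (h): row=1 col=0 char='g'
After 5 (0): row=1 col=0 char='g'
After 6 (0): row=1 col=0 char='g'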